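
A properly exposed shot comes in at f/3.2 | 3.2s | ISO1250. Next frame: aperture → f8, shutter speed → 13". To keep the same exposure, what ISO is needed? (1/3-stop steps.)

Aperture: f/3.2 → f/3.5 → f/4 → f/4.5 → f/5 → f/5.6 → f/6.3 → f/7.1 → f/8 — 2 2/3 stops narrower (darker).
Shutter speed: 3.2 → 4 → 5 → 6 → 8 → 10 → 13 — 2 stops slower (brighter).
Net change so far: 2/3 stop darker. Offset with the ISO: 1250 → 1600 → 2000.

ISO 2000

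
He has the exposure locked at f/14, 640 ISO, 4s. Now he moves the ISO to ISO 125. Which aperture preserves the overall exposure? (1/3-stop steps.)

ISO: 640 → 500 → 400 → 320 → 250 → 200 → 160 → 125 — 2 1/3 stops lower (darker).
Need 2 1/3 stops brighter from the aperture: f/14 → f/13 → f/11 → f/10 → f/9 → f/8 → f/7.1 → f/6.3.

f/6.3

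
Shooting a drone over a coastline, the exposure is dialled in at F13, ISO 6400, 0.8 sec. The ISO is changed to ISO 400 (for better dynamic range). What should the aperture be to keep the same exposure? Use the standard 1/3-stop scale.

ISO: 6400 → 5000 → 4000 → 3200 → 2500 → 2000 → 1600 → 1250 → 1000 → 800 → 640 → 500 → 400 — 4 stops dropped (darker).
Need 4 stops brighter from the aperture: f/13 → f/11 → f/10 → f/9 → f/8 → f/7.1 → f/6.3 → f/5.6 → f/5 → f/4.5 → f/4 → f/3.5 → f/3.2.

f/3.2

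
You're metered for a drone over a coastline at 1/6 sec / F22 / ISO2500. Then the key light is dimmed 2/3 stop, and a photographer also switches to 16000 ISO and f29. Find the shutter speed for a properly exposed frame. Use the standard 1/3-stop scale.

Scene light: 2/3 stop darker.
ISO: 2500 → 3200 → 4000 → 5000 → 6400 → 8000 → 10000 → 12800 → 16000 — 2 2/3 stops higher (brighter).
Aperture: f/22 → f/25 → f/29 — 2/3 stop stopped down (darker).
Net so far: 1 1/3 stops brighter. Shutter speed: 1/6 → 1/8 → 1/10 → 1/13 → 1/15.

1/15s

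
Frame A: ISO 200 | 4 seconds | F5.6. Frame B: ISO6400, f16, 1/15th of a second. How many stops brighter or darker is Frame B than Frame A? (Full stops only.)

Aperture: f/5.6 → f/8 → f/11 → f/16 — 3 stops stopped down (darker).
Shutter speed: 4 → 2 → 1 → 1/2 → 1/4 → 1/8 → 1/15 — 6 stops faster (darker).
ISO: 200 → 400 → 800 → 1600 → 3200 → 6400 — 5 stops higher (brighter).
Net: −3 −6 +5 = −4 stops.

4 stops darker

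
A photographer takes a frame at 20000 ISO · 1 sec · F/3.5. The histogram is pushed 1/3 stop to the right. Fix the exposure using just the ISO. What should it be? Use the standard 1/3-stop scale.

Overexposed by 1/3 stop → need 1/3 stop darker.
ISO: 20000 → 16000.

ISO 16000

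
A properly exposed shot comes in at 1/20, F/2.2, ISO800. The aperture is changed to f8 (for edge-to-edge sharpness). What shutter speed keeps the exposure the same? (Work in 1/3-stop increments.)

Aperture: f/2.2 → f/2.5 → f/2.8 → f/3.2 → f/3.5 → f/4 → f/4.5 → f/5 → f/5.6 → f/6.3 → f/7.1 → f/8 — 3 2/3 stops smaller aperture (darker).
Need 3 2/3 stops brighter from the shutter speed: 1/20 → 1/15 → 1/13 → 1/10 → 1/8 → 1/6 → 1/5 → 1/4 → 0.3 → 0.4 → 0.5 → 0.6.

0.6 s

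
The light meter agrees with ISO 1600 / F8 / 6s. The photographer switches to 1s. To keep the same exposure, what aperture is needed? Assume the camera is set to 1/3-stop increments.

f/3.2

Shutter speed: 6 → 5 → 4 → 3.2 → 2.5 → 2 → 1.6 → 1.3 → 1 — 2 2/3 stops shorter (darker).
Need 2 2/3 stops brighter from the aperture: f/8 → f/7.1 → f/6.3 → f/5.6 → f/5 → f/4.5 → f/4 → f/3.5 → f/3.2.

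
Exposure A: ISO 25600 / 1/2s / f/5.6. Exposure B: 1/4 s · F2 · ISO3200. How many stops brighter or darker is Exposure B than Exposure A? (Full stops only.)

1 stop darker

Aperture: f/5.6 → f/4 → f/2.8 → f/2 — 3 stops wider (brighter).
Shutter speed: 1/2 → 1/4 — 1 stop shorter (darker).
ISO: 25600 → 12800 → 6400 → 3200 — 3 stops lower (darker).
Net: +3 −1 −3 = −1 stop.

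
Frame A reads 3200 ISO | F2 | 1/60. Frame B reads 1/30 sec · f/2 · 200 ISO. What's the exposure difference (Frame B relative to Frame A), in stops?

3 stops darker

Aperture: unchanged.
Shutter speed: 1/60 → 1/30 — 1 stop slower (brighter).
ISO: 3200 → 1600 → 800 → 400 → 200 — 4 stops dropped (darker).
Net: +1 −4 = −3 stops.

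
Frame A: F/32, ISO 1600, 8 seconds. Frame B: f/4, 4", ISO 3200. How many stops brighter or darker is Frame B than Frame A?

6 stops brighter

Aperture: f/32 → f/22 → f/16 → f/11 → f/8 → f/5.6 → f/4 — 6 stops larger aperture (brighter).
Shutter speed: 8 → 4 — 1 stop shorter (darker).
ISO: 1600 → 3200 — 1 stop raised (brighter).
Net: +6 −1 +1 = +6 stops.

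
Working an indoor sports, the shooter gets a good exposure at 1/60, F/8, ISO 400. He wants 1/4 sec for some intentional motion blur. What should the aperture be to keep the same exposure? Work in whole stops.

f/32

Shutter speed: 1/60 → 1/30 → 1/15 → 1/8 → 1/4 — 4 stops slower (brighter).
Need 4 stops darker from the aperture: f/8 → f/11 → f/16 → f/22 → f/32.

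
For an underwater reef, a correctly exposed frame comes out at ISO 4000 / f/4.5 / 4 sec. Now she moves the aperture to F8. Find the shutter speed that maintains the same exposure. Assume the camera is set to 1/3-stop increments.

13 s

Aperture: f/4.5 → f/5 → f/5.6 → f/6.3 → f/7.1 → f/8 — 1 2/3 stops stopped down (darker).
Need 1 2/3 stops brighter from the shutter speed: 4 → 5 → 6 → 8 → 10 → 13.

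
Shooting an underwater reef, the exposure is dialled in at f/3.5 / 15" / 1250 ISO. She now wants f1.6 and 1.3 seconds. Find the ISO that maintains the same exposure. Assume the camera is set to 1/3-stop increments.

ISO 3200

Aperture: f/3.5 → f/3.2 → f/2.8 → f/2.5 → f/2.2 → f/2 → f/1.8 → f/1.6 — 2 1/3 stops opened up (brighter).
Shutter speed: 15 → 13 → 10 → 8 → 6 → 5 → 4 → 3.2 → 2.5 → 2 → 1.6 → 1.3 — 3 2/3 stops faster (darker).
Net change so far: 1 1/3 stops darker. Offset with the ISO: 1250 → 1600 → 2000 → 2500 → 3200.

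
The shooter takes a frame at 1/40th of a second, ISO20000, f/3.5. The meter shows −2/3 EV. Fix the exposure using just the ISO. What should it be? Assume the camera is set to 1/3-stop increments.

Underexposed by 2/3 stop → need 2/3 stop brighter.
ISO: 20000 → 25600 → 32000.

ISO 32000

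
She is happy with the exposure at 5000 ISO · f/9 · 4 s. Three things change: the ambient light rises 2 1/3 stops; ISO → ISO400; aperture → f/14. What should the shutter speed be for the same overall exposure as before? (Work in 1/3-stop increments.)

Scene light: 2 1/3 stops brighter.
ISO: 5000 → 4000 → 3200 → 2500 → 2000 → 1600 → 1250 → 1000 → 800 → 640 → 500 → 400 — 3 2/3 stops dropped (darker).
Aperture: f/9 → f/10 → f/11 → f/13 → f/14 — 1 1/3 stops smaller aperture (darker).
Net so far: 2 2/3 stops darker. Shutter speed: 4 → 5 → 6 → 8 → 10 → 13 → 15 → 20 → 25.

25 s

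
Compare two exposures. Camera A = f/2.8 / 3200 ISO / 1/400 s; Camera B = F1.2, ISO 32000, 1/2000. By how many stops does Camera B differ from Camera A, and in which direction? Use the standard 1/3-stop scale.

3 1/3 stops brighter

Aperture: f/2.8 → f/2.5 → f/2.2 → f/2 → f/1.8 → f/1.6 → f/1.4 → f/1.2 — 2 1/3 stops wider (brighter).
Shutter speed: 1/400 → 1/500 → 1/640 → 1/800 → 1/1000 → 1/1250 → 1/1600 → 1/2000 — 2 1/3 stops faster (darker).
ISO: 3200 → 4000 → 5000 → 6400 → 8000 → 10000 → 12800 → 16000 → 20000 → 25600 → 32000 — 3 1/3 stops raised (brighter).
Net: +2 1/3 −2 1/3 +3 1/3 = +3 1/3 stops.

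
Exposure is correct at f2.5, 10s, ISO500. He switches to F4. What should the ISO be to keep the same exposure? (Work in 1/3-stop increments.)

ISO 1250

Aperture: f/2.5 → f/2.8 → f/3.2 → f/3.5 → f/4 — 1 1/3 stops smaller aperture (darker).
Need 1 1/3 stops brighter from the ISO: 500 → 640 → 800 → 1000 → 1250.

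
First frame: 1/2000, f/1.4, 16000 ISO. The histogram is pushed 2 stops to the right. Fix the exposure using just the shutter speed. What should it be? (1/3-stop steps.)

Overexposed by 2 stops → need 2 stops darker.
Shutter speed: 1/2000 → 1/2500 → 1/3200 → 1/4000 → 1/5000 → 1/6400 → 1/8000.

1/8000s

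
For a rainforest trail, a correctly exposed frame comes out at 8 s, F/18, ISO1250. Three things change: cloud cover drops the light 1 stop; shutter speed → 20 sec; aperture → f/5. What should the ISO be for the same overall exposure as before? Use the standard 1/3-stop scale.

ISO 80

Scene light: 1 stop darker.
Shutter speed: 8 → 10 → 13 → 15 → 20 — 1 1/3 stops longer (brighter).
Aperture: f/18 → f/16 → f/14 → f/13 → f/11 → f/10 → f/9 → f/8 → f/7.1 → f/6.3 → f/5.6 → f/5 — 3 2/3 stops larger aperture (brighter).
Net so far: 4 stops brighter. ISO: 1250 → 1000 → 800 → 640 → 500 → 400 → 320 → 250 → 200 → 160 → 125 → 100 → 80.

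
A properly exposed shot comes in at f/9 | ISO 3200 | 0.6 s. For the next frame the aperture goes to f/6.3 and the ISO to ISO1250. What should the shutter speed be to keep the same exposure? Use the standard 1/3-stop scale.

Aperture: f/9 → f/8 → f/7.1 → f/6.3 — 1 stop wider (brighter).
ISO: 3200 → 2500 → 2000 → 1600 → 1250 — 1 1/3 stops dropped (darker).
Net change so far: 1/3 stop darker. Offset with the shutter speed: 0.6 → 0.8.

0.8 s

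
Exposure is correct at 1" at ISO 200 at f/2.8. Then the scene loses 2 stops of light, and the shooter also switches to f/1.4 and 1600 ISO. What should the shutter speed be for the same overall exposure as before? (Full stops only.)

1/8s

Scene light: 2 stops darker.
Aperture: f/2.8 → f/2 → f/1.4 — 2 stops wider (brighter).
ISO: 200 → 400 → 800 → 1600 — 3 stops higher (brighter).
Net so far: 3 stops brighter. Shutter speed: 1 → 1/2 → 1/4 → 1/8.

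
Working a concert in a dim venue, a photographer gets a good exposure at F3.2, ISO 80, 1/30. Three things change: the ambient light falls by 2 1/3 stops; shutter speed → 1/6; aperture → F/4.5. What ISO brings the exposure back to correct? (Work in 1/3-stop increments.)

ISO 160

Scene light: 2 1/3 stops darker.
Shutter speed: 1/30 → 1/25 → 1/20 → 1/15 → 1/13 → 1/10 → 1/8 → 1/6 — 2 1/3 stops slower (brighter).
Aperture: f/3.2 → f/3.5 → f/4 → f/4.5 — 1 stop stopped down (darker).
Net so far: 1 stop darker. ISO: 80 → 100 → 125 → 160.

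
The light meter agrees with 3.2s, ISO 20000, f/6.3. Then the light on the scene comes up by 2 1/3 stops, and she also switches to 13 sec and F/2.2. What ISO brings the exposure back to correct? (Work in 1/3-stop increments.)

Scene light: 2 1/3 stops brighter.
Shutter speed: 3.2 → 4 → 5 → 6 → 8 → 10 → 13 — 2 stops longer (brighter).
Aperture: f/6.3 → f/5.6 → f/5 → f/4.5 → f/4 → f/3.5 → f/3.2 → f/2.8 → f/2.5 → f/2.2 — 3 stops larger aperture (brighter).
Net so far: 7 1/3 stops brighter. ISO: 20000 → 16000 → 12800 → 10000 → 8000 → 6400 → 5000 → 4000 → 3200 → 2500 → 2000 → 1600 → 1250 → 1000 → 800 → 640 → 500 → 400 → 320 → 250 → 200 → 160 → 125.

ISO 125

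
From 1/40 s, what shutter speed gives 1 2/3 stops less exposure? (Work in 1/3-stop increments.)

Shutter speed: 1/40 → 1/50 → 1/60 → 1/80 → 1/100 → 1/125 — 1 2/3 stops shorter (darker).

1/125s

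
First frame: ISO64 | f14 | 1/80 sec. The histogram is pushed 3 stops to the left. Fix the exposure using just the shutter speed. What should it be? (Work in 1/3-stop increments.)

1/10s

Underexposed by 3 stops → need 3 stops brighter.
Shutter speed: 1/80 → 1/60 → 1/50 → 1/40 → 1/30 → 1/25 → 1/20 → 1/15 → 1/13 → 1/10.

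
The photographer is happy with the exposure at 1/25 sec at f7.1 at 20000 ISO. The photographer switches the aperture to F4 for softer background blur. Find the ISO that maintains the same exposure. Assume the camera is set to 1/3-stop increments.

ISO 6400

Aperture: f/7.1 → f/6.3 → f/5.6 → f/5 → f/4.5 → f/4 — 1 2/3 stops larger aperture (brighter).
Need 1 2/3 stops darker from the ISO: 20000 → 16000 → 12800 → 10000 → 8000 → 6400.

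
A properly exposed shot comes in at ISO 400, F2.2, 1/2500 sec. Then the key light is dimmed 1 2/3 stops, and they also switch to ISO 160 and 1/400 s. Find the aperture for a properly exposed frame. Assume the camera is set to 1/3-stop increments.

f/2

Scene light: 1 2/3 stops darker.
ISO: 400 → 320 → 250 → 200 → 160 — 1 1/3 stops dropped (darker).
Shutter speed: 1/2500 → 1/2000 → 1/1600 → 1/1250 → 1/1000 → 1/800 → 1/640 → 1/500 → 1/400 — 2 2/3 stops longer (brighter).
Net so far: 1/3 stop darker. Aperture: f/2.2 → f/2.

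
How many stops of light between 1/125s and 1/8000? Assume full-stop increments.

6 stops

1/125 → 1/250 → 1/500 → 1/1000 → 1/2000 → 1/4000 → 1/8000 — count the steps: 6 stops.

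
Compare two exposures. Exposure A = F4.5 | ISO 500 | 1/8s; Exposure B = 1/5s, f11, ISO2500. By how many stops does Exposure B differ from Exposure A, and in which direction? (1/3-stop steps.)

Aperture: f/4.5 → f/5 → f/5.6 → f/6.3 → f/7.1 → f/8 → f/9 → f/10 → f/11 — 2 2/3 stops smaller aperture (darker).
Shutter speed: 1/8 → 1/6 → 1/5 — 2/3 stop slower (brighter).
ISO: 500 → 640 → 800 → 1000 → 1250 → 1600 → 2000 → 2500 — 2 1/3 stops raised (brighter).
Net: −2 2/3 +2/3 +2 1/3 = +1/3 stops.

1/3 stop brighter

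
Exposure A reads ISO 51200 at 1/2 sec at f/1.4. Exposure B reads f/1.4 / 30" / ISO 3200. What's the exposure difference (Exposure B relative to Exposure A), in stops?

Aperture: unchanged.
Shutter speed: 1/2 → 1 → 2 → 4 → 8 → 15 → 30 — 6 stops longer (brighter).
ISO: 51200 → 25600 → 12800 → 6400 → 3200 — 4 stops lower (darker).
Net: +6 −4 = +2 stops.

2 stops brighter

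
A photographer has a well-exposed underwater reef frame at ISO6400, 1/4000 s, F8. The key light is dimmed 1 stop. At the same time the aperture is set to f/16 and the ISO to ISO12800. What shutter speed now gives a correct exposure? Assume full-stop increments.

Scene light: 1 stop darker.
Aperture: f/8 → f/11 → f/16 — 2 stops stopped down (darker).
ISO: 6400 → 12800 — 1 stop higher (brighter).
Net so far: 2 stops darker. Shutter speed: 1/4000 → 1/2000 → 1/1000.

1/1000s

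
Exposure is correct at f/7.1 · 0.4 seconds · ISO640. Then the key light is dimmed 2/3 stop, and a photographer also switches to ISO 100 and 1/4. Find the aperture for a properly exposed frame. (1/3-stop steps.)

Scene light: 2/3 stop darker.
ISO: 640 → 500 → 400 → 320 → 250 → 200 → 160 → 125 → 100 — 2 2/3 stops dropped (darker).
Shutter speed: 0.4 → 0.3 → 1/4 — 2/3 stop faster (darker).
Net so far: 4 stops darker. Aperture: f/7.1 → f/6.3 → f/5.6 → f/5 → f/4.5 → f/4 → f/3.5 → f/3.2 → f/2.8 → f/2.5 → f/2.2 → f/2 → f/1.8.

f/1.8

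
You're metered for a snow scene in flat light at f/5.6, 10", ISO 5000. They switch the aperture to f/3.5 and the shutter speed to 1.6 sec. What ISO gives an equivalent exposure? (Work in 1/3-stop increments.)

ISO 12800

Aperture: f/5.6 → f/5 → f/4.5 → f/4 → f/3.5 — 1 1/3 stops opened up (brighter).
Shutter speed: 10 → 8 → 6 → 5 → 4 → 3.2 → 2.5 → 2 → 1.6 — 2 2/3 stops shorter (darker).
Net change so far: 1 1/3 stops darker. Offset with the ISO: 5000 → 6400 → 8000 → 10000 → 12800.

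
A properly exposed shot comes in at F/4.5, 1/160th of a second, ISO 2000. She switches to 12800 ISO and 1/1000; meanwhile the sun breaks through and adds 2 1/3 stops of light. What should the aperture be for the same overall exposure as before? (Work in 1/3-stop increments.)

f/10

Scene light: 2 1/3 stops brighter.
ISO: 2000 → 2500 → 3200 → 4000 → 5000 → 6400 → 8000 → 10000 → 12800 — 2 2/3 stops raised (brighter).
Shutter speed: 1/160 → 1/200 → 1/250 → 1/320 → 1/400 → 1/500 → 1/640 → 1/800 → 1/1000 — 2 2/3 stops shorter (darker).
Net so far: 2 1/3 stops brighter. Aperture: f/4.5 → f/5 → f/5.6 → f/6.3 → f/7.1 → f/8 → f/9 → f/10.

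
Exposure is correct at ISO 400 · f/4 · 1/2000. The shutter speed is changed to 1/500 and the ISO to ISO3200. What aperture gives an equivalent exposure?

Shutter speed: 1/2000 → 1/1000 → 1/500 — 2 stops longer (brighter).
ISO: 400 → 800 → 1600 → 3200 — 3 stops raised (brighter).
Net change so far: 5 stops brighter. Offset with the aperture: f/4 → f/5.6 → f/8 → f/11 → f/16 → f/22.

f/22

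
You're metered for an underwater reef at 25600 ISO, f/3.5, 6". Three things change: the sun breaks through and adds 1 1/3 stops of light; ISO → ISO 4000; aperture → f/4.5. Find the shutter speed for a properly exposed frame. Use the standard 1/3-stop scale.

25 s

Scene light: 1 1/3 stops brighter.
ISO: 25600 → 20000 → 16000 → 12800 → 10000 → 8000 → 6400 → 5000 → 4000 — 2 2/3 stops lower (darker).
Aperture: f/3.5 → f/4 → f/4.5 — 2/3 stop stopped down (darker).
Net so far: 2 stops darker. Shutter speed: 6 → 8 → 10 → 13 → 15 → 20 → 25.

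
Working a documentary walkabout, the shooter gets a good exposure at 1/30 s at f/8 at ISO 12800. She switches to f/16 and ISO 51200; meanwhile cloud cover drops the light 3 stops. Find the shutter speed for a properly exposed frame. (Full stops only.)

1/4s

Scene light: 3 stops darker.
Aperture: f/8 → f/11 → f/16 — 2 stops narrower (darker).
ISO: 12800 → 25600 → 51200 — 2 stops higher (brighter).
Net so far: 3 stops darker. Shutter speed: 1/30 → 1/15 → 1/8 → 1/4.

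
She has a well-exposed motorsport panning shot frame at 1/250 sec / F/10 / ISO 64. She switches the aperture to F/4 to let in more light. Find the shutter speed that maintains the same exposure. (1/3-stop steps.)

1/1600s

Aperture: f/10 → f/9 → f/8 → f/7.1 → f/6.3 → f/5.6 → f/5 → f/4.5 → f/4 — 2 2/3 stops wider (brighter).
Need 2 2/3 stops darker from the shutter speed: 1/250 → 1/320 → 1/400 → 1/500 → 1/640 → 1/800 → 1/1000 → 1/1250 → 1/1600.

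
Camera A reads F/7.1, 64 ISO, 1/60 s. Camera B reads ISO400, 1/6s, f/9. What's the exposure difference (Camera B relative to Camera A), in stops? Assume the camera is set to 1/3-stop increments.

5 1/3 stops brighter

Aperture: f/7.1 → f/8 → f/9 — 2/3 stop narrower (darker).
Shutter speed: 1/60 → 1/50 → 1/40 → 1/30 → 1/25 → 1/20 → 1/15 → 1/13 → 1/10 → 1/8 → 1/6 — 3 1/3 stops longer (brighter).
ISO: 64 → 80 → 100 → 125 → 160 → 200 → 250 → 320 → 400 — 2 2/3 stops higher (brighter).
Net: −2/3 +3 1/3 +2 2/3 = +5 1/3 stops.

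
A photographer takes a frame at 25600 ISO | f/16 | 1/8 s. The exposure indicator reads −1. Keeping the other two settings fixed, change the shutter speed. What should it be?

1/4s

Underexposed by 1 stop → need 1 stop brighter.
Shutter speed: 1/8 → 1/4.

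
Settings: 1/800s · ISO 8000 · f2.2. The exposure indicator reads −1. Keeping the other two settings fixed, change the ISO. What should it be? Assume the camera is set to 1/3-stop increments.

Underexposed by 1 stop → need 1 stop brighter.
ISO: 8000 → 10000 → 12800 → 16000.

ISO 16000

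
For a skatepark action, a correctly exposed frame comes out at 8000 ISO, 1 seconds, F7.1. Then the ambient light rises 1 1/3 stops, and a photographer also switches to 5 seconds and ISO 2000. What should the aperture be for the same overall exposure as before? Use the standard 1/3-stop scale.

f/13

Scene light: 1 1/3 stops brighter.
Shutter speed: 1 → 1.3 → 1.6 → 2 → 2.5 → 3.2 → 4 → 5 — 2 1/3 stops slower (brighter).
ISO: 8000 → 6400 → 5000 → 4000 → 3200 → 2500 → 2000 — 2 stops dropped (darker).
Net so far: 1 2/3 stops brighter. Aperture: f/7.1 → f/8 → f/9 → f/10 → f/11 → f/13.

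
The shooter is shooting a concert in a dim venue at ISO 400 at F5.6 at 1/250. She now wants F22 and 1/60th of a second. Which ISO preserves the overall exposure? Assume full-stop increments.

Aperture: f/5.6 → f/8 → f/11 → f/16 → f/22 — 4 stops narrower (darker).
Shutter speed: 1/250 → 1/125 → 1/60 — 2 stops longer (brighter).
Net change so far: 2 stops darker. Offset with the ISO: 400 → 800 → 1600.

ISO 1600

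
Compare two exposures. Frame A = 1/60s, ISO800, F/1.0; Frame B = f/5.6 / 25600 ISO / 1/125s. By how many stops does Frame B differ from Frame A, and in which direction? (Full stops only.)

Aperture: f/1.0 → f/1.4 → f/2 → f/2.8 → f/4 → f/5.6 — 5 stops smaller aperture (darker).
Shutter speed: 1/60 → 1/125 — 1 stop shorter (darker).
ISO: 800 → 1600 → 3200 → 6400 → 12800 → 25600 — 5 stops higher (brighter).
Net: −5 −1 +5 = −1 stop.

1 stop darker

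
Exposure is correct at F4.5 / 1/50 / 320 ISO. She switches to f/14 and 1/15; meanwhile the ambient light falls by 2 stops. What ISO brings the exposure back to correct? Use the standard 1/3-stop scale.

Scene light: 2 stops darker.
Aperture: f/4.5 → f/5 → f/5.6 → f/6.3 → f/7.1 → f/8 → f/9 → f/10 → f/11 → f/13 → f/14 — 3 1/3 stops narrower (darker).
Shutter speed: 1/50 → 1/40 → 1/30 → 1/25 → 1/20 → 1/15 — 1 2/3 stops slower (brighter).
Net so far: 3 2/3 stops darker. ISO: 320 → 400 → 500 → 640 → 800 → 1000 → 1250 → 1600 → 2000 → 2500 → 3200 → 4000.

ISO 4000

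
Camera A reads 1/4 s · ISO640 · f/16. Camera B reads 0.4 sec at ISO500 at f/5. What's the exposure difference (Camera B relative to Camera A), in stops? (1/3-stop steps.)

3 2/3 stops brighter

Aperture: f/16 → f/14 → f/13 → f/11 → f/10 → f/9 → f/8 → f/7.1 → f/6.3 → f/5.6 → f/5 — 3 1/3 stops wider (brighter).
Shutter speed: 1/4 → 0.3 → 0.4 — 2/3 stop longer (brighter).
ISO: 640 → 500 — 1/3 stop dropped (darker).
Net: +3 1/3 +2/3 −1/3 = +3 2/3 stops.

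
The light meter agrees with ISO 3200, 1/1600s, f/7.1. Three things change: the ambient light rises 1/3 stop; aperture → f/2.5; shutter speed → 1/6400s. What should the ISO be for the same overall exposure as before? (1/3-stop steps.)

ISO 1250

Scene light: 1/3 stop brighter.
Aperture: f/7.1 → f/6.3 → f/5.6 → f/5 → f/4.5 → f/4 → f/3.5 → f/3.2 → f/2.8 → f/2.5 — 3 stops larger aperture (brighter).
Shutter speed: 1/1600 → 1/2000 → 1/2500 → 1/3200 → 1/4000 → 1/5000 → 1/6400 — 2 stops faster (darker).
Net so far: 1 1/3 stops brighter. ISO: 3200 → 2500 → 2000 → 1600 → 1250.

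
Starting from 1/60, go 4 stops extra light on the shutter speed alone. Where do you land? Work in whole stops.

Shutter speed: 1/60 → 1/30 → 1/15 → 1/8 → 1/4 — 4 stops longer (brighter).

1/4s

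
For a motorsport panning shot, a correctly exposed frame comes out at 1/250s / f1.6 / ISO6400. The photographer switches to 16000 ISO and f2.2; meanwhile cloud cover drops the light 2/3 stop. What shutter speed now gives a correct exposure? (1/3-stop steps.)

Scene light: 2/3 stop darker.
ISO: 6400 → 8000 → 10000 → 12800 → 16000 — 1 1/3 stops raised (brighter).
Aperture: f/1.6 → f/1.8 → f/2 → f/2.2 — 1 stop smaller aperture (darker).
Net so far: 1/3 stop darker. Shutter speed: 1/250 → 1/200.

1/200s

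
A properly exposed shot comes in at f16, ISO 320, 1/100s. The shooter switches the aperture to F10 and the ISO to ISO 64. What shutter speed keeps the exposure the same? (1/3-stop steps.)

Aperture: f/16 → f/14 → f/13 → f/11 → f/10 — 1 1/3 stops opened up (brighter).
ISO: 320 → 250 → 200 → 160 → 125 → 100 → 80 → 64 — 2 1/3 stops dropped (darker).
Net change so far: 1 stop darker. Offset with the shutter speed: 1/100 → 1/80 → 1/60 → 1/50.

1/50s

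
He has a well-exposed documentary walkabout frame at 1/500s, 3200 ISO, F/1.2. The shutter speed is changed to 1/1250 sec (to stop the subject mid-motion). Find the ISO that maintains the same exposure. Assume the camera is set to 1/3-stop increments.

Shutter speed: 1/500 → 1/640 → 1/800 → 1/1000 → 1/1250 — 1 1/3 stops faster (darker).
Need 1 1/3 stops brighter from the ISO: 3200 → 4000 → 5000 → 6400 → 8000.

ISO 8000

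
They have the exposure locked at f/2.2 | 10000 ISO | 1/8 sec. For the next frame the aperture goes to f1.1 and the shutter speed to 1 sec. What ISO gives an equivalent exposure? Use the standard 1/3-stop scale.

Aperture: f/2.2 → f/2 → f/1.8 → f/1.6 → f/1.4 → f/1.2 → f/1.1 — 2 stops wider (brighter).
Shutter speed: 1/8 → 1/6 → 1/5 → 1/4 → 0.3 → 0.4 → 0.5 → 0.6 → 0.8 → 1 — 3 stops longer (brighter).
Net change so far: 5 stops brighter. Offset with the ISO: 10000 → 8000 → 6400 → 5000 → 4000 → 3200 → 2500 → 2000 → 1600 → 1250 → 1000 → 800 → 640 → 500 → 400 → 320.

ISO 320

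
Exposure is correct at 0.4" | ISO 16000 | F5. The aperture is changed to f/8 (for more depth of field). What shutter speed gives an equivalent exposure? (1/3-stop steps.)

1 s

Aperture: f/5 → f/5.6 → f/6.3 → f/7.1 → f/8 — 1 1/3 stops smaller aperture (darker).
Need 1 1/3 stops brighter from the shutter speed: 0.4 → 0.5 → 0.6 → 0.8 → 1.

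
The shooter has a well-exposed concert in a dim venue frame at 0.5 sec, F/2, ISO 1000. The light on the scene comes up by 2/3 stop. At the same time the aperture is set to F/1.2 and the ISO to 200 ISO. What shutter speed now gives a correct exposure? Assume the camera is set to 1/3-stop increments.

0.6 s

Scene light: 2/3 stop brighter.
Aperture: f/2 → f/1.8 → f/1.6 → f/1.4 → f/1.2 — 1 1/3 stops larger aperture (brighter).
ISO: 1000 → 800 → 640 → 500 → 400 → 320 → 250 → 200 — 2 1/3 stops dropped (darker).
Net so far: 1/3 stop darker. Shutter speed: 0.5 → 0.6.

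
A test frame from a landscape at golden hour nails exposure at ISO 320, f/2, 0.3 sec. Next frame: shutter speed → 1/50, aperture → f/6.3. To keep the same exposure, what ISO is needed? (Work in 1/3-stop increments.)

ISO 51200

Shutter speed: 0.3 → 1/4 → 1/5 → 1/6 → 1/8 → 1/10 → 1/13 → 1/15 → 1/20 → 1/25 → 1/30 → 1/40 → 1/50 — 4 stops faster (darker).
Aperture: f/2 → f/2.2 → f/2.5 → f/2.8 → f/3.2 → f/3.5 → f/4 → f/4.5 → f/5 → f/5.6 → f/6.3 — 3 1/3 stops smaller aperture (darker).
Net change so far: 7 1/3 stops darker. Offset with the ISO: 320 → 400 → 500 → 640 → 800 → 1000 → 1250 → 1600 → 2000 → 2500 → 3200 → 4000 → 5000 → 6400 → 8000 → 10000 → 12800 → 16000 → 20000 → 25600 → 32000 → 40000 → 51200.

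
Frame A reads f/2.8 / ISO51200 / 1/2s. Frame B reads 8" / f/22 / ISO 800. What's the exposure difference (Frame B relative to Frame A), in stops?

Aperture: f/2.8 → f/4 → f/5.6 → f/8 → f/11 → f/16 → f/22 — 6 stops stopped down (darker).
Shutter speed: 1/2 → 1 → 2 → 4 → 8 — 4 stops longer (brighter).
ISO: 51200 → 25600 → 12800 → 6400 → 3200 → 1600 → 800 — 6 stops lower (darker).
Net: −6 +4 −6 = −8 stops.

8 stops darker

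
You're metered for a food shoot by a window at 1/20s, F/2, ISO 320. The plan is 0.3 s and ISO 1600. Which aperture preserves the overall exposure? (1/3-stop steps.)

f/11

Shutter speed: 1/20 → 1/15 → 1/13 → 1/10 → 1/8 → 1/6 → 1/5 → 1/4 → 0.3 — 2 2/3 stops slower (brighter).
ISO: 320 → 400 → 500 → 640 → 800 → 1000 → 1250 → 1600 — 2 1/3 stops higher (brighter).
Net change so far: 5 stops brighter. Offset with the aperture: f/2 → f/2.2 → f/2.5 → f/2.8 → f/3.2 → f/3.5 → f/4 → f/4.5 → f/5 → f/5.6 → f/6.3 → f/7.1 → f/8 → f/9 → f/10 → f/11.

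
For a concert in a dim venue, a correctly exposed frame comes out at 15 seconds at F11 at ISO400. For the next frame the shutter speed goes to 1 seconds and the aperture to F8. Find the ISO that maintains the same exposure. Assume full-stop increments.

Shutter speed: 15 → 8 → 4 → 2 → 1 — 4 stops faster (darker).
Aperture: f/11 → f/8 — 1 stop larger aperture (brighter).
Net change so far: 3 stops darker. Offset with the ISO: 400 → 800 → 1600 → 3200.

ISO 3200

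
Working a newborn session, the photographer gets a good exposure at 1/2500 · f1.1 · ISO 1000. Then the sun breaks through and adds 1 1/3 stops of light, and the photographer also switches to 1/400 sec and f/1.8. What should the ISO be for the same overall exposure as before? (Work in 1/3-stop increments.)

ISO 160

Scene light: 1 1/3 stops brighter.
Shutter speed: 1/2500 → 1/2000 → 1/1600 → 1/1250 → 1/1000 → 1/800 → 1/640 → 1/500 → 1/400 — 2 2/3 stops slower (brighter).
Aperture: f/1.1 → f/1.2 → f/1.4 → f/1.6 → f/1.8 — 1 1/3 stops smaller aperture (darker).
Net so far: 2 2/3 stops brighter. ISO: 1000 → 800 → 640 → 500 → 400 → 320 → 250 → 200 → 160.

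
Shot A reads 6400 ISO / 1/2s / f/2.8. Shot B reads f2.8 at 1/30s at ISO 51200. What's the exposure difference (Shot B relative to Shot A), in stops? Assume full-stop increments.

Aperture: unchanged.
Shutter speed: 1/2 → 1/4 → 1/8 → 1/15 → 1/30 — 4 stops shorter (darker).
ISO: 6400 → 12800 → 25600 → 51200 — 3 stops higher (brighter).
Net: −4 +3 = −1 stop.

1 stop darker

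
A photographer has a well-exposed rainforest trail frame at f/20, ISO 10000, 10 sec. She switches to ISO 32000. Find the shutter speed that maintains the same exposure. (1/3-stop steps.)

3.2 s

ISO: 10000 → 12800 → 16000 → 20000 → 25600 → 32000 — 1 2/3 stops raised (brighter).
Need 1 2/3 stops darker from the shutter speed: 10 → 8 → 6 → 5 → 4 → 3.2.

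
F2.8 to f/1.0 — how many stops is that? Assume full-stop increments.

3 stops

f/2.8 → f/2 → f/1.4 → f/1.0 — count the steps: 3 stops.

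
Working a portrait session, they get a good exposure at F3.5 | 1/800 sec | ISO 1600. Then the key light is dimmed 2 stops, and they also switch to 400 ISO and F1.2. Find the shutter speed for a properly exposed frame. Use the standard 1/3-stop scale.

Scene light: 2 stops darker.
ISO: 1600 → 1250 → 1000 → 800 → 640 → 500 → 400 — 2 stops dropped (darker).
Aperture: f/3.5 → f/3.2 → f/2.8 → f/2.5 → f/2.2 → f/2 → f/1.8 → f/1.6 → f/1.4 → f/1.2 — 3 stops opened up (brighter).
Net so far: 1 stop darker. Shutter speed: 1/800 → 1/640 → 1/500 → 1/400.

1/400s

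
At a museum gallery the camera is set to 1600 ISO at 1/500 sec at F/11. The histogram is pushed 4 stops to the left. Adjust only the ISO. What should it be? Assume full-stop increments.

Underexposed by 4 stops → need 4 stops brighter.
ISO: 1600 → 3200 → 6400 → 12800 → 25600.

ISO 25600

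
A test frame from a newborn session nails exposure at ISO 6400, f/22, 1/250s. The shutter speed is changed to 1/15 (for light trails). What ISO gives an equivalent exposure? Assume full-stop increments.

Shutter speed: 1/250 → 1/125 → 1/60 → 1/30 → 1/15 — 4 stops slower (brighter).
Need 4 stops darker from the ISO: 6400 → 3200 → 1600 → 800 → 400.

ISO 400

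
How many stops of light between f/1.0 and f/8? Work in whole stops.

f/1.0 → f/1.4 → f/2 → f/2.8 → f/4 → f/5.6 → f/8 — count the steps: 6 stops.

6 stops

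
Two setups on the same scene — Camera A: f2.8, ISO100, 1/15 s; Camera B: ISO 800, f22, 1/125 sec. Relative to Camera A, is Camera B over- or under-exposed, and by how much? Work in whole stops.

6 stops darker

Aperture: f/2.8 → f/4 → f/5.6 → f/8 → f/11 → f/16 → f/22 — 6 stops smaller aperture (darker).
Shutter speed: 1/15 → 1/30 → 1/60 → 1/125 — 3 stops shorter (darker).
ISO: 100 → 200 → 400 → 800 — 3 stops higher (brighter).
Net: −6 −3 +3 = −6 stops.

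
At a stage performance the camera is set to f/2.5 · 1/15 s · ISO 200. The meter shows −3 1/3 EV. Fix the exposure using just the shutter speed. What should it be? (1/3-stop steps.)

0.6 s

Underexposed by 3 1/3 stops → need 3 1/3 stops brighter.
Shutter speed: 1/15 → 1/13 → 1/10 → 1/8 → 1/6 → 1/5 → 1/4 → 0.3 → 0.4 → 0.5 → 0.6.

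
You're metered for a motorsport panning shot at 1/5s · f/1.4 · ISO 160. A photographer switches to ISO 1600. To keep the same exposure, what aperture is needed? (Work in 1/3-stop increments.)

f/4.5

ISO: 160 → 200 → 250 → 320 → 400 → 500 → 640 → 800 → 1000 → 1250 → 1600 — 3 1/3 stops raised (brighter).
Need 3 1/3 stops darker from the aperture: f/1.4 → f/1.6 → f/1.8 → f/2 → f/2.2 → f/2.5 → f/2.8 → f/3.2 → f/3.5 → f/4 → f/4.5.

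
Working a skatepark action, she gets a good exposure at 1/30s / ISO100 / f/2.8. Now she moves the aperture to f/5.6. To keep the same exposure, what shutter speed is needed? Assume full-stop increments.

1/8s

Aperture: f/2.8 → f/4 → f/5.6 — 2 stops narrower (darker).
Need 2 stops brighter from the shutter speed: 1/30 → 1/15 → 1/8.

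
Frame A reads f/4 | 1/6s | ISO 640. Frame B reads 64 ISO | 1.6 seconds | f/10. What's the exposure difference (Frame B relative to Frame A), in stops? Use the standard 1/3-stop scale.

2 2/3 stops darker

Aperture: f/4 → f/4.5 → f/5 → f/5.6 → f/6.3 → f/7.1 → f/8 → f/9 → f/10 — 2 2/3 stops smaller aperture (darker).
Shutter speed: 1/6 → 1/5 → 1/4 → 0.3 → 0.4 → 0.5 → 0.6 → 0.8 → 1 → 1.3 → 1.6 — 3 1/3 stops longer (brighter).
ISO: 640 → 500 → 400 → 320 → 250 → 200 → 160 → 125 → 100 → 80 → 64 — 3 1/3 stops dropped (darker).
Net: −2 2/3 +3 1/3 −3 1/3 = −2 2/3 stops.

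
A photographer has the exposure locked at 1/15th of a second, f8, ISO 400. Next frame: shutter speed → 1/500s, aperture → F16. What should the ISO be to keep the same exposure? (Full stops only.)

Shutter speed: 1/15 → 1/30 → 1/60 → 1/125 → 1/250 → 1/500 — 5 stops shorter (darker).
Aperture: f/8 → f/11 → f/16 — 2 stops smaller aperture (darker).
Net change so far: 7 stops darker. Offset with the ISO: 400 → 800 → 1600 → 3200 → 6400 → 12800 → 25600 → 51200.

ISO 51200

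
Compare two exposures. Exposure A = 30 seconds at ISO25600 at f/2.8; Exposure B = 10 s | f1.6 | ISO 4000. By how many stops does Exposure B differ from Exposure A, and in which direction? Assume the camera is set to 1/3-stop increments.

Aperture: f/2.8 → f/2.5 → f/2.2 → f/2 → f/1.8 → f/1.6 — 1 2/3 stops larger aperture (brighter).
Shutter speed: 30 → 25 → 20 → 15 → 13 → 10 — 1 2/3 stops shorter (darker).
ISO: 25600 → 20000 → 16000 → 12800 → 10000 → 8000 → 6400 → 5000 → 4000 — 2 2/3 stops dropped (darker).
Net: +1 2/3 −1 2/3 −2 2/3 = −2 2/3 stops.

2 2/3 stops darker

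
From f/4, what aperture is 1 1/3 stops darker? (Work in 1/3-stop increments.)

f/6.3

Aperture: f/4 → f/4.5 → f/5 → f/5.6 → f/6.3 — 1 1/3 stops smaller aperture (darker).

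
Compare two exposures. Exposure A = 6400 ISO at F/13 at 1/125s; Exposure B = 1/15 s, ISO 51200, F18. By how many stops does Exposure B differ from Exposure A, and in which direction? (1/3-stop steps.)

5 stops brighter

Aperture: f/13 → f/14 → f/16 → f/18 — 1 stop narrower (darker).
Shutter speed: 1/125 → 1/100 → 1/80 → 1/60 → 1/50 → 1/40 → 1/30 → 1/25 → 1/20 → 1/15 — 3 stops longer (brighter).
ISO: 6400 → 8000 → 10000 → 12800 → 16000 → 20000 → 25600 → 32000 → 40000 → 51200 — 3 stops raised (brighter).
Net: −1 +3 +3 = +5 stops.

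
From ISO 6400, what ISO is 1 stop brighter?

ISO: 6400 → 12800 — 1 stop higher (brighter).

ISO 12800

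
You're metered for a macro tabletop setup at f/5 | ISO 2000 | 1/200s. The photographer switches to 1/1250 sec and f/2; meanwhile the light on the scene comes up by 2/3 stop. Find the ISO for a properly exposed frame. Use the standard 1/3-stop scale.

Scene light: 2/3 stop brighter.
Shutter speed: 1/200 → 1/250 → 1/320 → 1/400 → 1/500 → 1/640 → 1/800 → 1/1000 → 1/1250 — 2 2/3 stops faster (darker).
Aperture: f/5 → f/4.5 → f/4 → f/3.5 → f/3.2 → f/2.8 → f/2.5 → f/2.2 → f/2 — 2 2/3 stops opened up (brighter).
Net so far: 2/3 stop brighter. ISO: 2000 → 1600 → 1250.

ISO 1250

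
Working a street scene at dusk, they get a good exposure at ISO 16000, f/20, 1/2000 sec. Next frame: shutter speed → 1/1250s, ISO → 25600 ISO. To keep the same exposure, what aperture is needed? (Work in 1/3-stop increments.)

Shutter speed: 1/2000 → 1/1600 → 1/1250 — 2/3 stop longer (brighter).
ISO: 16000 → 20000 → 25600 — 2/3 stop raised (brighter).
Net change so far: 1 1/3 stops brighter. Offset with the aperture: f/20 → f/22 → f/25 → f/29 → f/32.

f/32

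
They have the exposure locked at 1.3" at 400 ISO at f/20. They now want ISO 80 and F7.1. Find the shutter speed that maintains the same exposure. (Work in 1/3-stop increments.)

ISO: 400 → 320 → 250 → 200 → 160 → 125 → 100 → 80 — 2 1/3 stops lower (darker).
Aperture: f/20 → f/18 → f/16 → f/14 → f/13 → f/11 → f/10 → f/9 → f/8 → f/7.1 — 3 stops wider (brighter).
Net change so far: 2/3 stop brighter. Offset with the shutter speed: 1.3 → 1 → 0.8.

0.8 s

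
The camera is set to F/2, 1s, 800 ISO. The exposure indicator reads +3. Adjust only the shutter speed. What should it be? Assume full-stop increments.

1/8s

Overexposed by 3 stops → need 3 stops darker.
Shutter speed: 1 → 1/2 → 1/4 → 1/8.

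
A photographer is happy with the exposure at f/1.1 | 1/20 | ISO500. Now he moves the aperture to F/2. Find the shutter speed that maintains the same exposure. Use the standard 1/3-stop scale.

1/6s

Aperture: f/1.1 → f/1.2 → f/1.4 → f/1.6 → f/1.8 → f/2 — 1 2/3 stops stopped down (darker).
Need 1 2/3 stops brighter from the shutter speed: 1/20 → 1/15 → 1/13 → 1/10 → 1/8 → 1/6.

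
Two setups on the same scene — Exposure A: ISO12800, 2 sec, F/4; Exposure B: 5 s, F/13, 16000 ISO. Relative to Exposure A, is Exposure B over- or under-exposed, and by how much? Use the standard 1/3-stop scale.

Aperture: f/4 → f/4.5 → f/5 → f/5.6 → f/6.3 → f/7.1 → f/8 → f/9 → f/10 → f/11 → f/13 — 3 1/3 stops stopped down (darker).
Shutter speed: 2 → 2.5 → 3.2 → 4 → 5 — 1 1/3 stops longer (brighter).
ISO: 12800 → 16000 — 1/3 stop raised (brighter).
Net: −3 1/3 +1 1/3 +1/3 = −1 2/3 stops.

1 2/3 stops darker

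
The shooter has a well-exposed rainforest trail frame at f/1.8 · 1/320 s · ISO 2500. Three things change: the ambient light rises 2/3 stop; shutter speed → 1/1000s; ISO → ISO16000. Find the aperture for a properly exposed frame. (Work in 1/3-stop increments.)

Scene light: 2/3 stop brighter.
Shutter speed: 1/320 → 1/400 → 1/500 → 1/640 → 1/800 → 1/1000 — 1 2/3 stops faster (darker).
ISO: 2500 → 3200 → 4000 → 5000 → 6400 → 8000 → 10000 → 12800 → 16000 — 2 2/3 stops raised (brighter).
Net so far: 1 2/3 stops brighter. Aperture: f/1.8 → f/2 → f/2.2 → f/2.5 → f/2.8 → f/3.2.

f/3.2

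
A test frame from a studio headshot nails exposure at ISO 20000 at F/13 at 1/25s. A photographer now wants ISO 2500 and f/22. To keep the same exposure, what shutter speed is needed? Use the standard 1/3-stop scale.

ISO: 20000 → 16000 → 12800 → 10000 → 8000 → 6400 → 5000 → 4000 → 3200 → 2500 — 3 stops lower (darker).
Aperture: f/13 → f/14 → f/16 → f/18 → f/20 → f/22 — 1 2/3 stops stopped down (darker).
Net change so far: 4 2/3 stops darker. Offset with the shutter speed: 1/25 → 1/20 → 1/15 → 1/13 → 1/10 → 1/8 → 1/6 → 1/5 → 1/4 → 0.3 → 0.4 → 0.5 → 0.6 → 0.8 → 1.

1 s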